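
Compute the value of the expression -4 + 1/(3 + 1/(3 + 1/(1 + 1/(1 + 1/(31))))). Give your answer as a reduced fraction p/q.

-2683/726

Start with 31.
1 + 1/(31/1) = 1 + 1/31 = 32/31
1 + 1/(32/31) = 1 + 31/32 = 63/32
3 + 1/(63/32) = 3 + 32/63 = 221/63
3 + 1/(221/63) = 3 + 63/221 = 726/221
-4 + 1/(726/221) = -4 + 221/726 = -2683/726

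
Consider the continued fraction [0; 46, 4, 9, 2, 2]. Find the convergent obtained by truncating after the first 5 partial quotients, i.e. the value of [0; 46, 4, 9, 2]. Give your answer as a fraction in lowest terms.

a_0 = 0: 0/1
a_1 = 46: 1/46
a_2 = 4: 4/185
a_3 = 9: 37/1711
a_4 = 2: 78/3607

78/3607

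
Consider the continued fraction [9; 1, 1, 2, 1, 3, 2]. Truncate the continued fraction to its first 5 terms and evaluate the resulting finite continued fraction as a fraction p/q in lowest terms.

Use the convergent recurrence hₖ = aₖ·hₖ₋₁ + hₖ₋₂ (and likewise for the denominators kₖ):
a_0 = 9: 9/1
a_1 = 1: 10/1
a_2 = 1: 19/2
a_3 = 2: 48/5
a_4 = 1: 67/7

67/7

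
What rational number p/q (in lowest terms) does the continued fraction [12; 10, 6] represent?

Collapse the nested fraction from the inside out:
Start with 6.
10 + 1/(6/1) = 10 + 1/6 = 61/6
12 + 1/(61/6) = 12 + 6/61 = 738/61

738/61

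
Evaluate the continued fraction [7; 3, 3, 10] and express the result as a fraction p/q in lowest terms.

752/103

Compute successive convergents:
a_0 = 7: 7/1
a_1 = 3: 22/3
a_2 = 3: 73/10
a_3 = 10: 752/103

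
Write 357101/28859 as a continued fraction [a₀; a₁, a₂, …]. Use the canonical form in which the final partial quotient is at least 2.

[12; 2, 1, 2, 15, 9, 3, 8]

Run the Euclidean algorithm, recording each quotient:
357101 = 12·28859 + 10793, so a_0 = 12
28859 = 2·10793 + 7273, so a_1 = 2
10793 = 1·7273 + 3520, so a_2 = 1
7273 = 2·3520 + 233, so a_3 = 2
3520 = 15·233 + 25, so a_4 = 15
233 = 9·25 + 8, so a_5 = 9
25 = 3·8 + 1, so a_6 = 3
8 = 8·1 + 0, so a_7 = 8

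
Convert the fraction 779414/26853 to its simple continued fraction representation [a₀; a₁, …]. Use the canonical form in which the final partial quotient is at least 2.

[29; 39, 1, 1, 1, 55, 1, 3]

779414 = 29·26853 + 677, so a_0 = 29
26853 = 39·677 + 450, so a_1 = 39
677 = 1·450 + 227, so a_2 = 1
450 = 1·227 + 223, so a_3 = 1
227 = 1·223 + 4, so a_4 = 1
223 = 55·4 + 3, so a_5 = 55
4 = 1·3 + 1, so a_6 = 1
3 = 3·1 + 0, so a_7 = 3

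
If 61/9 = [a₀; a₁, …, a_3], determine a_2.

Apply division with remainder until the remainder is 0:
61 ÷ 9 → quotient 6, remainder 7
9 ÷ 7 → quotient 1, remainder 2
7 ÷ 2 → quotient 3, remainder 1

3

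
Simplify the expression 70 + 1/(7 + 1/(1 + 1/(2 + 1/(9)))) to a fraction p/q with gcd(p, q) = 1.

Start with 9.
2 + 1/(9/1) = 2 + 1/9 = 19/9
1 + 1/(19/9) = 1 + 9/19 = 28/19
7 + 1/(28/19) = 7 + 19/28 = 215/28
70 + 1/(215/28) = 70 + 28/215 = 15078/215

15078/215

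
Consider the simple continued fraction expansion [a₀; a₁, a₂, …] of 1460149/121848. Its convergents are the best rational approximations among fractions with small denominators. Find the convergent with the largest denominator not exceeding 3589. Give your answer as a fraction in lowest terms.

List convergents until the denominator exceeds the bound:
a_0 = 11: 11/1  (≤ bound)
a_1 = 1: 12/1  (≤ bound)
a_2 = 59: 719/60  (≤ bound)
a_3 = 8: 5764/481  (≤ bound)
a_4 = 1: 6483/541  (≤ bound)
a_5 = 8: 57628/4809  (> 3589, stop)

6483/541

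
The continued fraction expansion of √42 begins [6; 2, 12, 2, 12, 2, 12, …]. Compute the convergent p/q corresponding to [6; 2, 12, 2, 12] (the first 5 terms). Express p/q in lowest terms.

Start with 12.
2 + 1/(12/1) = 2 + 1/12 = 25/12
12 + 1/(25/12) = 12 + 12/25 = 312/25
2 + 1/(312/25) = 2 + 25/312 = 649/312
6 + 1/(649/312) = 6 + 312/649 = 4206/649

4206/649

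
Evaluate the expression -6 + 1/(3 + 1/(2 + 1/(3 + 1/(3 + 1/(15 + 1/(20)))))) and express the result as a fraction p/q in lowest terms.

Start with 20.
15 + 1/(20/1) = 15 + 1/20 = 301/20
3 + 1/(301/20) = 3 + 20/301 = 923/301
3 + 1/(923/301) = 3 + 301/923 = 3070/923
2 + 1/(3070/923) = 2 + 923/3070 = 7063/3070
3 + 1/(7063/3070) = 3 + 3070/7063 = 24259/7063
-6 + 1/(24259/7063) = -6 + 7063/24259 = -138491/24259

-138491/24259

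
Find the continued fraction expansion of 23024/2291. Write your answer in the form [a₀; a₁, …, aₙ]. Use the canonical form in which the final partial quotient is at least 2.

[10; 20, 10, 2, 1, 3]

23024 = 10·2291 + 114, so a_0 = 10
2291 = 20·114 + 11, so a_1 = 20
114 = 10·11 + 4, so a_2 = 10
11 = 2·4 + 3, so a_3 = 2
4 = 1·3 + 1, so a_4 = 1
3 = 3·1 + 0, so a_5 = 3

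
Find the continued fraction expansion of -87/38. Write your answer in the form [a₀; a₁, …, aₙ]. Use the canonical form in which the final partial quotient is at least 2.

[-3; 1, 2, 2, 5]

-87 = -3·38 + 27, so a_0 = -3
38 = 1·27 + 11, so a_1 = 1
27 = 2·11 + 5, so a_2 = 2
11 = 2·5 + 1, so a_3 = 2
5 = 5·1 + 0, so a_4 = 5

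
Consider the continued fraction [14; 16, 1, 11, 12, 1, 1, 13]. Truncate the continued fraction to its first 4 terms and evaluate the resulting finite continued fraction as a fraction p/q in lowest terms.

a_0 = 14: 14/1
a_1 = 16: 225/16
a_2 = 1: 239/17
a_3 = 11: 2854/203

2854/203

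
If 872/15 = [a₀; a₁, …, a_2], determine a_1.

872 = 58·15 + 2, so a_0 = 58
15 = 7·2 + 1, so a_1 = 7

7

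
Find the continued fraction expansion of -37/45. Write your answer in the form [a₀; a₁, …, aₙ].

Apply division with remainder until the remainder is 0:
⌊-37/45⌋ = -1, remainder 8
⌊45/8⌋ = 5, remainder 5
⌊8/5⌋ = 1, remainder 3
⌊5/3⌋ = 1, remainder 2
⌊3/2⌋ = 1, remainder 1
⌊2/1⌋ = 2, remainder 0

[-1; 5, 1, 1, 1, 2]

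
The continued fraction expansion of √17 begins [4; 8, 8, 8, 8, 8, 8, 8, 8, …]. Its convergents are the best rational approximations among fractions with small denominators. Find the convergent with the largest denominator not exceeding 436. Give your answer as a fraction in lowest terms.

a_0 = 4: 4/1  (≤ bound)
a_1 = 8: 33/8  (≤ bound)
a_2 = 8: 268/65  (≤ bound)
a_3 = 8: 2177/528  (> 436, stop)

268/65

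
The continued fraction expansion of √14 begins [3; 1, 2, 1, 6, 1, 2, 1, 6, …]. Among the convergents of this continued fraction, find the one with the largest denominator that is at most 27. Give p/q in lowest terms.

List convergents until the denominator exceeds the bound:
a_0 = 3: 3/1  (≤ bound)
a_1 = 1: 4/1  (≤ bound)
a_2 = 2: 11/3  (≤ bound)
a_3 = 1: 15/4  (≤ bound)
a_4 = 6: 101/27  (≤ bound)
a_5 = 1: 116/31  (> 27, stop)

101/27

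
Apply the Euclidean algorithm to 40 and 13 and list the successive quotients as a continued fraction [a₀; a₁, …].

[3; 13]

⌊40/13⌋ = 3, remainder 1
⌊13/1⌋ = 13, remainder 0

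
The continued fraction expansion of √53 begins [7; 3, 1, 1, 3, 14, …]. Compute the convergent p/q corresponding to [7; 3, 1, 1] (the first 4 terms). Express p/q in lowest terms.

51/7

a_0 = 7: 7/1
a_1 = 3: 22/3
a_2 = 1: 29/4
a_3 = 1: 51/7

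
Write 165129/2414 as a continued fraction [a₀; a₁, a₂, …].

[68; 2, 2, 8, 14, 4]

⌊165129/2414⌋ = 68, remainder 977
⌊2414/977⌋ = 2, remainder 460
⌊977/460⌋ = 2, remainder 57
⌊460/57⌋ = 8, remainder 4
⌊57/4⌋ = 14, remainder 1
⌊4/1⌋ = 4, remainder 0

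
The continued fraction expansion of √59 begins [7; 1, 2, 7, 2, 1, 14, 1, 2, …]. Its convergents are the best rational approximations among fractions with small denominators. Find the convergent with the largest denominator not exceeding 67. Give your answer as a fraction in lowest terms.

a_0 = 7: 7/1  (≤ bound)
a_1 = 1: 8/1  (≤ bound)
a_2 = 2: 23/3  (≤ bound)
a_3 = 7: 169/22  (≤ bound)
a_4 = 2: 361/47  (≤ bound)
a_5 = 1: 530/69  (> 67, stop)

361/47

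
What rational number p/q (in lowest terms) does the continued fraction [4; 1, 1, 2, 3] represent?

78/17

Compute successive convergents:
a_0 = 4: 4/1
a_1 = 1: 5/1
a_2 = 1: 9/2
a_3 = 2: 23/5
a_4 = 3: 78/17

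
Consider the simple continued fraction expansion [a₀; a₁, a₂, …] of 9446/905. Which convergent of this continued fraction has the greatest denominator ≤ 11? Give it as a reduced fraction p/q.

a_0 = 10: 10/1  (≤ bound)
a_1 = 2: 21/2  (≤ bound)
a_2 = 3: 73/7  (≤ bound)
a_3 = 1: 94/9  (≤ bound)
a_4 = 1: 167/16  (> 11, stop)

94/9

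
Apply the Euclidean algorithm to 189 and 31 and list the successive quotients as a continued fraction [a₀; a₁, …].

[6; 10, 3]

Repeatedly divide and take the remainder:
189 = 6·31 + 3, so a_0 = 6
31 = 10·3 + 1, so a_1 = 10
3 = 3·1 + 0, so a_2 = 3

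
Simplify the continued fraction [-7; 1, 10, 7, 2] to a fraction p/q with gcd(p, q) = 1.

Work from the innermost term outward:
Start with 2.
7 + 1/(2/1) = 7 + 1/2 = 15/2
10 + 1/(15/2) = 10 + 2/15 = 152/15
1 + 1/(152/15) = 1 + 15/152 = 167/152
-7 + 1/(167/152) = -7 + 152/167 = -1017/167

-1017/167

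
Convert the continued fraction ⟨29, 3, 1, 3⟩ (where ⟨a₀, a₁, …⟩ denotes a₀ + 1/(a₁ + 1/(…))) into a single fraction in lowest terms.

Start with 3.
1 + 1/(3/1) = 1 + 1/3 = 4/3
3 + 1/(4/3) = 3 + 3/4 = 15/4
29 + 1/(15/4) = 29 + 4/15 = 439/15

439/15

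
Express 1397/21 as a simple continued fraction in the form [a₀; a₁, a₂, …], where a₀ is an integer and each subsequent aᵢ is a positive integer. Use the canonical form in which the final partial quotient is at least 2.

[66; 1, 1, 10]

1397 = 66·21 + 11, so a_0 = 66
21 = 1·11 + 10, so a_1 = 1
11 = 1·10 + 1, so a_2 = 1
10 = 10·1 + 0, so a_3 = 10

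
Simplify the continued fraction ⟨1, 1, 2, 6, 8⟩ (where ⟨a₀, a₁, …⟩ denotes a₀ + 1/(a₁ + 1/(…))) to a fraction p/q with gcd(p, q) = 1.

261/155

Start with 8.
6 + 1/(8/1) = 6 + 1/8 = 49/8
2 + 1/(49/8) = 2 + 8/49 = 106/49
1 + 1/(106/49) = 1 + 49/106 = 155/106
1 + 1/(155/106) = 1 + 106/155 = 261/155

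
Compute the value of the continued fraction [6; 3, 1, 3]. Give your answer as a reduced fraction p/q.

94/15

Compute successive convergents:
a_0 = 6: 6/1
a_1 = 3: 19/3
a_2 = 1: 25/4
a_3 = 3: 94/15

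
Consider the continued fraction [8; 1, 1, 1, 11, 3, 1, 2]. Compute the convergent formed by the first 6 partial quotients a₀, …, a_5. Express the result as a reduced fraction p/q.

935/108

Start with 3.
11 + 1/(3/1) = 11 + 1/3 = 34/3
1 + 1/(34/3) = 1 + 3/34 = 37/34
1 + 1/(37/34) = 1 + 34/37 = 71/37
1 + 1/(71/37) = 1 + 37/71 = 108/71
8 + 1/(108/71) = 8 + 71/108 = 935/108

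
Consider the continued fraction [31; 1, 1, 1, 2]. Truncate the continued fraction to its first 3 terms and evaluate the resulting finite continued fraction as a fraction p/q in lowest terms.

a_0 = 31: 31/1
a_1 = 1: 32/1
a_2 = 1: 63/2

63/2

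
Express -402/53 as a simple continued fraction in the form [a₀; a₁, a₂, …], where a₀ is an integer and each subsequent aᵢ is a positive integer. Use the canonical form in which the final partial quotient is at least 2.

Repeatedly divide and take the remainder:
⌊-402/53⌋ = -8, remainder 22
⌊53/22⌋ = 2, remainder 9
⌊22/9⌋ = 2, remainder 4
⌊9/4⌋ = 2, remainder 1
⌊4/1⌋ = 4, remainder 0

[-8; 2, 2, 2, 4]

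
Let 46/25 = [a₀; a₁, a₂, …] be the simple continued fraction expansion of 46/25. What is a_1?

1

Run the Euclidean algorithm, recording each quotient:
46 = 1·25 + 21, so a_0 = 1
25 = 1·21 + 4, so a_1 = 1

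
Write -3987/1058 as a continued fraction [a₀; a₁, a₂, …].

[-4; 4, 3, 7, 11]

-3987 ÷ 1058 → quotient -4, remainder 245
1058 ÷ 245 → quotient 4, remainder 78
245 ÷ 78 → quotient 3, remainder 11
78 ÷ 11 → quotient 7, remainder 1
11 ÷ 1 → quotient 11, remainder 0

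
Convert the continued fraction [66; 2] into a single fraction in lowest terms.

133/2

a_0 = 66: 66/1
a_1 = 2: 133/2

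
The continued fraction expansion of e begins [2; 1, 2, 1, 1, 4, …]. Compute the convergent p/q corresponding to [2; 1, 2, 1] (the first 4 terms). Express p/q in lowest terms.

Start with 1.
2 + 1/(1/1) = 2 + 1/1 = 3/1
1 + 1/(3/1) = 1 + 1/3 = 4/3
2 + 1/(4/3) = 2 + 3/4 = 11/4

11/4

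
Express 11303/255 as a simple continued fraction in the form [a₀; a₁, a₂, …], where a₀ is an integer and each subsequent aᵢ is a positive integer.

[44; 3, 13, 1, 5]

11303 ÷ 255 → quotient 44, remainder 83
255 ÷ 83 → quotient 3, remainder 6
83 ÷ 6 → quotient 13, remainder 5
6 ÷ 5 → quotient 1, remainder 1
5 ÷ 1 → quotient 5, remainder 0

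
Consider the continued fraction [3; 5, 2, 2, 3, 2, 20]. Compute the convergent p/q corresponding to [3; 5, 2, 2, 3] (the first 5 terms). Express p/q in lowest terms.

293/92

Compute successive convergents:
a_0 = 3: 3/1
a_1 = 5: 16/5
a_2 = 2: 35/11
a_3 = 2: 86/27
a_4 = 3: 293/92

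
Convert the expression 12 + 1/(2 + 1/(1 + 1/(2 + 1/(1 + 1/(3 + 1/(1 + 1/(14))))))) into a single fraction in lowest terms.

9509/769

Compute successive convergents:
a_0 = 12: 12/1
a_1 = 2: 25/2
a_2 = 1: 37/3
a_3 = 2: 99/8
a_4 = 1: 136/11
a_5 = 3: 507/41
a_6 = 1: 643/52
a_7 = 14: 9509/769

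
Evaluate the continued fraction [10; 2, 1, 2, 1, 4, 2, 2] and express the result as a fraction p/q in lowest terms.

2923/282

Build up convergents one term at a time:
a_0 = 10: 10/1
a_1 = 2: 21/2
a_2 = 1: 31/3
a_3 = 2: 83/8
a_4 = 1: 114/11
a_5 = 4: 539/52
a_6 = 2: 1192/115
a_7 = 2: 2923/282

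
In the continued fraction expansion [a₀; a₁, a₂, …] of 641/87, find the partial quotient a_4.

Repeatedly divide and take the remainder:
641 = 7·87 + 32, so a_0 = 7
87 = 2·32 + 23, so a_1 = 2
32 = 1·23 + 9, so a_2 = 1
23 = 2·9 + 5, so a_3 = 2
9 = 1·5 + 4, so a_4 = 1

1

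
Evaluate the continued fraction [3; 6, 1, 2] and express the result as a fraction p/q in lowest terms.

63/20

Compute successive convergents:
a_0 = 3: 3/1
a_1 = 6: 19/6
a_2 = 1: 22/7
a_3 = 2: 63/20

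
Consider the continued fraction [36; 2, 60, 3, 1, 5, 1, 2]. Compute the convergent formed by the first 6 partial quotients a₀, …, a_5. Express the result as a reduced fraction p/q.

102006/2795

Start with 5.
1 + 1/(5/1) = 1 + 1/5 = 6/5
3 + 1/(6/5) = 3 + 5/6 = 23/6
60 + 1/(23/6) = 60 + 6/23 = 1386/23
2 + 1/(1386/23) = 2 + 23/1386 = 2795/1386
36 + 1/(2795/1386) = 36 + 1386/2795 = 102006/2795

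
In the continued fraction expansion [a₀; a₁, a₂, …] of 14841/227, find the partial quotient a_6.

2

Repeatedly divide and take the remainder:
14841 ÷ 227 → quotient 65, remainder 86
227 ÷ 86 → quotient 2, remainder 55
86 ÷ 55 → quotient 1, remainder 31
55 ÷ 31 → quotient 1, remainder 24
31 ÷ 24 → quotient 1, remainder 7
24 ÷ 7 → quotient 3, remainder 3
7 ÷ 3 → quotient 2, remainder 1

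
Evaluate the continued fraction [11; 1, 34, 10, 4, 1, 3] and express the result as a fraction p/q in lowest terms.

a_0 = 11: 11/1
a_1 = 1: 12/1
a_2 = 34: 419/35
a_3 = 10: 4202/351
a_4 = 4: 17227/1439
a_5 = 1: 21429/1790
a_6 = 3: 81514/6809

81514/6809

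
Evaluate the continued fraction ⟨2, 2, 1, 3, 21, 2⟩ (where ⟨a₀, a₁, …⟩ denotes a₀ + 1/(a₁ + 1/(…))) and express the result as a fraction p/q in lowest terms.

Work from the innermost term outward:
Start with 2.
21 + 1/(2/1) = 21 + 1/2 = 43/2
3 + 1/(43/2) = 3 + 2/43 = 131/43
1 + 1/(131/43) = 1 + 43/131 = 174/131
2 + 1/(174/131) = 2 + 131/174 = 479/174
2 + 1/(479/174) = 2 + 174/479 = 1132/479

1132/479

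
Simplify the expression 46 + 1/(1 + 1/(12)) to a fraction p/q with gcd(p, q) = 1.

610/13

a_0 = 46: 46/1
a_1 = 1: 47/1
a_2 = 12: 610/13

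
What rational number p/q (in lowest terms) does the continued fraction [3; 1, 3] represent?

15/4

a_0 = 3: 3/1
a_1 = 1: 4/1
a_2 = 3: 15/4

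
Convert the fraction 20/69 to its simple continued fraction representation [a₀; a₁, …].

[0; 3, 2, 4, 2]

⌊20/69⌋ = 0, remainder 20
⌊69/20⌋ = 3, remainder 9
⌊20/9⌋ = 2, remainder 2
⌊9/2⌋ = 4, remainder 1
⌊2/1⌋ = 2, remainder 0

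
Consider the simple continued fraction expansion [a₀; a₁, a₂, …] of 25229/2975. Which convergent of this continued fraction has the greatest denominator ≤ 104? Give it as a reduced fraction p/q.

List convergents until the denominator exceeds the bound:
a_0 = 8: 8/1  (≤ bound)
a_1 = 2: 17/2  (≤ bound)
a_2 = 12: 212/25  (≤ bound)
a_3 = 4: 865/102  (≤ bound)
a_4 = 1: 1077/127  (> 104, stop)

865/102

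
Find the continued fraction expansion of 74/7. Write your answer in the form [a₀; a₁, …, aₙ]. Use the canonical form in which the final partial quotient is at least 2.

[10; 1, 1, 3]

Repeatedly divide and take the remainder:
74 ÷ 7 → quotient 10, remainder 4
7 ÷ 4 → quotient 1, remainder 3
4 ÷ 3 → quotient 1, remainder 1
3 ÷ 1 → quotient 3, remainder 0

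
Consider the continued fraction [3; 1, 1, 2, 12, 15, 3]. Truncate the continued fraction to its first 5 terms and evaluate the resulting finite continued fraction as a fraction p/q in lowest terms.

Build up convergents one term at a time:
a_0 = 3: 3/1
a_1 = 1: 4/1
a_2 = 1: 7/2
a_3 = 2: 18/5
a_4 = 12: 223/62

223/62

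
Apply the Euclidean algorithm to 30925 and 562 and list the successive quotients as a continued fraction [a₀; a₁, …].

⌊30925/562⌋ = 55, remainder 15
⌊562/15⌋ = 37, remainder 7
⌊15/7⌋ = 2, remainder 1
⌊7/1⌋ = 7, remainder 0

[55; 37, 2, 7]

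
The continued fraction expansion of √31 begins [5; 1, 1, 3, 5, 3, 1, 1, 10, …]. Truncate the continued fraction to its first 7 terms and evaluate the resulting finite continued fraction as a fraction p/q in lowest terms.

863/155

Compute successive convergents:
a_0 = 5: 5/1
a_1 = 1: 6/1
a_2 = 1: 11/2
a_3 = 3: 39/7
a_4 = 5: 206/37
a_5 = 3: 657/118
a_6 = 1: 863/155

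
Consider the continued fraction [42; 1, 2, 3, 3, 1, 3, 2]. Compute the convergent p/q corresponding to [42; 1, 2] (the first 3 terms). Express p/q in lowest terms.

128/3

Start with 2.
1 + 1/(2/1) = 1 + 1/2 = 3/2
42 + 1/(3/2) = 42 + 2/3 = 128/3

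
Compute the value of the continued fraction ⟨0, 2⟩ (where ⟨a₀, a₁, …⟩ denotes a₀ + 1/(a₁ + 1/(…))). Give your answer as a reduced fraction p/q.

1/2

Start with 2.
0 + 1/(2/1) = 0 + 1/2 = 1/2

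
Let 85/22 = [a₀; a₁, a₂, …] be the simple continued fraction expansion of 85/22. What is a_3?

3

Run the Euclidean algorithm, recording each quotient:
85 ÷ 22 → quotient 3, remainder 19
22 ÷ 19 → quotient 1, remainder 3
19 ÷ 3 → quotient 6, remainder 1
3 ÷ 1 → quotient 3, remainder 0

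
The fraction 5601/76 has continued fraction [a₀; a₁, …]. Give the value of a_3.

5601 = 73·76 + 53, so a_0 = 73
76 = 1·53 + 23, so a_1 = 1
53 = 2·23 + 7, so a_2 = 2
23 = 3·7 + 2, so a_3 = 3

3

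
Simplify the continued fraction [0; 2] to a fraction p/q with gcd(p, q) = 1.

1/2

a_0 = 0: 0/1
a_1 = 2: 1/2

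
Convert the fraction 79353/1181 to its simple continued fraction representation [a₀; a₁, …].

[67; 5, 4, 2, 3, 7]

Run the Euclidean algorithm, recording each quotient:
⌊79353/1181⌋ = 67, remainder 226
⌊1181/226⌋ = 5, remainder 51
⌊226/51⌋ = 4, remainder 22
⌊51/22⌋ = 2, remainder 7
⌊22/7⌋ = 3, remainder 1
⌊7/1⌋ = 7, remainder 0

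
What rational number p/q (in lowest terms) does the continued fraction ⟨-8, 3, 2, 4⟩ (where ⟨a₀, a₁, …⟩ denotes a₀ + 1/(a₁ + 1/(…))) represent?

a_0 = -8: -8/1
a_1 = 3: -23/3
a_2 = 2: -54/7
a_3 = 4: -239/31

-239/31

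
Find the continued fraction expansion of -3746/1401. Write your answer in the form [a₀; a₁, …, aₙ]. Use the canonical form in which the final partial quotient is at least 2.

-3746 ÷ 1401 → quotient -3, remainder 457
1401 ÷ 457 → quotient 3, remainder 30
457 ÷ 30 → quotient 15, remainder 7
30 ÷ 7 → quotient 4, remainder 2
7 ÷ 2 → quotient 3, remainder 1
2 ÷ 1 → quotient 2, remainder 0

[-3; 3, 15, 4, 3, 2]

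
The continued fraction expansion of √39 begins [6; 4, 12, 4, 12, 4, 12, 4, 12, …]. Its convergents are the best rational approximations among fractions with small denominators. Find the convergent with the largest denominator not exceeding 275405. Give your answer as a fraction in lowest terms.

List convergents until the denominator exceeds the bound:
a_0 = 6: 6/1  (≤ bound)
a_1 = 4: 25/4  (≤ bound)
a_2 = 12: 306/49  (≤ bound)
a_3 = 4: 1249/200  (≤ bound)
a_4 = 12: 15294/2449  (≤ bound)
a_5 = 4: 62425/9996  (≤ bound)
a_6 = 12: 764394/122401  (≤ bound)
a_7 = 4: 3120001/499600  (> 275405, stop)

764394/122401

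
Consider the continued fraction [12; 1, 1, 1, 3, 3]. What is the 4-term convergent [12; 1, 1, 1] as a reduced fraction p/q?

38/3

Start with 1.
1 + 1/(1/1) = 1 + 1/1 = 2/1
1 + 1/(2/1) = 1 + 1/2 = 3/2
12 + 1/(3/2) = 12 + 2/3 = 38/3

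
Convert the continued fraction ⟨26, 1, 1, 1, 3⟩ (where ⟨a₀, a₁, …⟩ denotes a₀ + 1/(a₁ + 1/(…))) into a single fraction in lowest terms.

Compute successive convergents:
a_0 = 26: 26/1
a_1 = 1: 27/1
a_2 = 1: 53/2
a_3 = 1: 80/3
a_4 = 3: 293/11

293/11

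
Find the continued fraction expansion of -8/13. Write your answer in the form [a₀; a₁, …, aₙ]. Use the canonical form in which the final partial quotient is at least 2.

[-1; 2, 1, 1, 2]

⌊-8/13⌋ = -1, remainder 5
⌊13/5⌋ = 2, remainder 3
⌊5/3⌋ = 1, remainder 2
⌊3/2⌋ = 1, remainder 1
⌊2/1⌋ = 2, remainder 0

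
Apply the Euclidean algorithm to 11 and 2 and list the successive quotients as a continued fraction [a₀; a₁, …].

11 ÷ 2 → quotient 5, remainder 1
2 ÷ 1 → quotient 2, remainder 0

[5; 2]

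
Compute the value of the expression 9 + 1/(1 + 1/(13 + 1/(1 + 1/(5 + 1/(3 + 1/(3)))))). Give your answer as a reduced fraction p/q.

a_0 = 9: 9/1
a_1 = 1: 10/1
a_2 = 13: 139/14
a_3 = 1: 149/15
a_4 = 5: 884/89
a_5 = 3: 2801/282
a_6 = 3: 9287/935

9287/935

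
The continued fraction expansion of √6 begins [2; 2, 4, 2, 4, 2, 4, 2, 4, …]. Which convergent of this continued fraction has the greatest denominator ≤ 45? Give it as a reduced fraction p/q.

a_0 = 2: 2/1  (≤ bound)
a_1 = 2: 5/2  (≤ bound)
a_2 = 4: 22/9  (≤ bound)
a_3 = 2: 49/20  (≤ bound)
a_4 = 4: 218/89  (> 45, stop)

49/20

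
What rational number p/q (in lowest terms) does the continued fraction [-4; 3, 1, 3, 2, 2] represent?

-310/83

a_0 = -4: -4/1
a_1 = 3: -11/3
a_2 = 1: -15/4
a_3 = 3: -56/15
a_4 = 2: -127/34
a_5 = 2: -310/83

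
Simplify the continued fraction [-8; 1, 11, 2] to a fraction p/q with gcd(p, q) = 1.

Starting at the tail and folding back:
Start with 2.
11 + 1/(2/1) = 11 + 1/2 = 23/2
1 + 1/(23/2) = 1 + 2/23 = 25/23
-8 + 1/(25/23) = -8 + 23/25 = -177/25

-177/25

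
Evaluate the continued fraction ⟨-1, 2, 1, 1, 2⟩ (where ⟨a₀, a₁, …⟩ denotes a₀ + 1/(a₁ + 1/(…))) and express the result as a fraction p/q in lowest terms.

a_0 = -1: -1/1
a_1 = 2: -1/2
a_2 = 1: -2/3
a_3 = 1: -3/5
a_4 = 2: -8/13

-8/13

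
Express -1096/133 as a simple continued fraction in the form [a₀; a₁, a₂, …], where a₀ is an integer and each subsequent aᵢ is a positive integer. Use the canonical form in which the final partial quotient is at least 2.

[-9; 1, 3, 6, 2, 2]

⌊-1096/133⌋ = -9, remainder 101
⌊133/101⌋ = 1, remainder 32
⌊101/32⌋ = 3, remainder 5
⌊32/5⌋ = 6, remainder 2
⌊5/2⌋ = 2, remainder 1
⌊2/1⌋ = 2, remainder 0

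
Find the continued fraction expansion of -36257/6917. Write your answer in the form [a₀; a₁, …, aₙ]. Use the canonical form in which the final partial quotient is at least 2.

[-6; 1, 3, 7, 3, 3, 7, 3]

Repeatedly divide and take the remainder:
⌊-36257/6917⌋ = -6, remainder 5245
⌊6917/5245⌋ = 1, remainder 1672
⌊5245/1672⌋ = 3, remainder 229
⌊1672/229⌋ = 7, remainder 69
⌊229/69⌋ = 3, remainder 22
⌊69/22⌋ = 3, remainder 3
⌊22/3⌋ = 7, remainder 1
⌊3/1⌋ = 3, remainder 0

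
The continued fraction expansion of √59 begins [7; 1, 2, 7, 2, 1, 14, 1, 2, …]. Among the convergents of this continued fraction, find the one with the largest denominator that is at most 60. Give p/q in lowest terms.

361/47

List convergents until the denominator exceeds the bound:
a_0 = 7: 7/1  (≤ bound)
a_1 = 1: 8/1  (≤ bound)
a_2 = 2: 23/3  (≤ bound)
a_3 = 7: 169/22  (≤ bound)
a_4 = 2: 361/47  (≤ bound)
a_5 = 1: 530/69  (> 60, stop)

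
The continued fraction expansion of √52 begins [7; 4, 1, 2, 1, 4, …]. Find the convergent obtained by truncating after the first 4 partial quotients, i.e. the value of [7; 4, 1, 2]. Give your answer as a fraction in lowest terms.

101/14

Work from the innermost term outward:
Start with 2.
1 + 1/(2/1) = 1 + 1/2 = 3/2
4 + 1/(3/2) = 4 + 2/3 = 14/3
7 + 1/(14/3) = 7 + 3/14 = 101/14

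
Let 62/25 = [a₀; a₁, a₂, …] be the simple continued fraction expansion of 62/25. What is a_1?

Repeatedly divide and take the remainder:
62 = 2·25 + 12, so a_0 = 2
25 = 2·12 + 1, so a_1 = 2

2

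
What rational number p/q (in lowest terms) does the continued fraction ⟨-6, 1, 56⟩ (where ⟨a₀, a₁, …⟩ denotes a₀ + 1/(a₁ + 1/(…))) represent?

-286/57

Use the convergent recurrence hₖ = aₖ·hₖ₋₁ + hₖ₋₂ (and likewise for the denominators kₖ):
a_0 = -6: -6/1
a_1 = 1: -5/1
a_2 = 56: -286/57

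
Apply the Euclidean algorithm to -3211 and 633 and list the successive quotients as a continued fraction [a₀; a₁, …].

Run the Euclidean algorithm, recording each quotient:
-3211 ÷ 633 → quotient -6, remainder 587
633 ÷ 587 → quotient 1, remainder 46
587 ÷ 46 → quotient 12, remainder 35
46 ÷ 35 → quotient 1, remainder 11
35 ÷ 11 → quotient 3, remainder 2
11 ÷ 2 → quotient 5, remainder 1
2 ÷ 1 → quotient 2, remainder 0

[-6; 1, 12, 1, 3, 5, 2]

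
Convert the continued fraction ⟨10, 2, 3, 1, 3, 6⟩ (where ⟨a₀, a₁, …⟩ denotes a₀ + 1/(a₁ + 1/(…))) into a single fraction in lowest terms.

2224/213

Use the convergent recurrence hₖ = aₖ·hₖ₋₁ + hₖ₋₂ (and likewise for the denominators kₖ):
a_0 = 10: 10/1
a_1 = 2: 21/2
a_2 = 3: 73/7
a_3 = 1: 94/9
a_4 = 3: 355/34
a_5 = 6: 2224/213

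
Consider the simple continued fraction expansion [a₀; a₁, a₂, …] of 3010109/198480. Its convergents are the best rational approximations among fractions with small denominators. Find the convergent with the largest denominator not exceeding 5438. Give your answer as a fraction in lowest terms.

List convergents until the denominator exceeds the bound:
a_0 = 15: 15/1  (≤ bound)
a_1 = 6: 91/6  (≤ bound)
a_2 = 32: 2927/193  (≤ bound)
a_3 = 13: 38142/2515  (≤ bound)
a_4 = 3: 117353/7738  (> 5438, stop)

38142/2515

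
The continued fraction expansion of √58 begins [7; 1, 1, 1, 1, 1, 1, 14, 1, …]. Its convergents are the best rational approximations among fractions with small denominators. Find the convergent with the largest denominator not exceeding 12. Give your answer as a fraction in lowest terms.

61/8

a_0 = 7: 7/1  (≤ bound)
a_1 = 1: 8/1  (≤ bound)
a_2 = 1: 15/2  (≤ bound)
a_3 = 1: 23/3  (≤ bound)
a_4 = 1: 38/5  (≤ bound)
a_5 = 1: 61/8  (≤ bound)
a_6 = 1: 99/13  (> 12, stop)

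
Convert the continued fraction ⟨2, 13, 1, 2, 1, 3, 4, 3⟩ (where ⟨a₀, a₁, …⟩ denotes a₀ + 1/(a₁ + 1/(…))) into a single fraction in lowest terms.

5893/2843

Compute successive convergents:
a_0 = 2: 2/1
a_1 = 13: 27/13
a_2 = 1: 29/14
a_3 = 2: 85/41
a_4 = 1: 114/55
a_5 = 3: 427/206
a_6 = 4: 1822/879
a_7 = 3: 5893/2843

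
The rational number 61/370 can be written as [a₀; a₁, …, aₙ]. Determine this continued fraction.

Run the Euclidean algorithm, recording each quotient:
61 ÷ 370 → quotient 0, remainder 61
370 ÷ 61 → quotient 6, remainder 4
61 ÷ 4 → quotient 15, remainder 1
4 ÷ 1 → quotient 4, remainder 0

[0; 6, 15, 4]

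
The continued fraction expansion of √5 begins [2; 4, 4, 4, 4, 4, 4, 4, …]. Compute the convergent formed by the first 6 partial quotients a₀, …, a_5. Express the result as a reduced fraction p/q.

Start with 4.
4 + 1/(4/1) = 4 + 1/4 = 17/4
4 + 1/(17/4) = 4 + 4/17 = 72/17
4 + 1/(72/17) = 4 + 17/72 = 305/72
4 + 1/(305/72) = 4 + 72/305 = 1292/305
2 + 1/(1292/305) = 2 + 305/1292 = 2889/1292

2889/1292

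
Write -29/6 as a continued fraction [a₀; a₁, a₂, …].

[-5; 6]

-29 = -5·6 + 1, so a_0 = -5
6 = 6·1 + 0, so a_1 = 6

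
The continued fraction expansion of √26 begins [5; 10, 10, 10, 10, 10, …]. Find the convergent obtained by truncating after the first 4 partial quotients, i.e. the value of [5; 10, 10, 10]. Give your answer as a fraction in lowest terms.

5201/1020

a_0 = 5: 5/1
a_1 = 10: 51/10
a_2 = 10: 515/101
a_3 = 10: 5201/1020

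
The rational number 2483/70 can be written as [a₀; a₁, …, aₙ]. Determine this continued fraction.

2483 ÷ 70 → quotient 35, remainder 33
70 ÷ 33 → quotient 2, remainder 4
33 ÷ 4 → quotient 8, remainder 1
4 ÷ 1 → quotient 4, remainder 0

[35; 2, 8, 4]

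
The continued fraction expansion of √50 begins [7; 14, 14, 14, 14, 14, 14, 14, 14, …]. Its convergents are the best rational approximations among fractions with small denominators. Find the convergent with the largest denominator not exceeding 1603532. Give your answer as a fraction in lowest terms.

3880899/548842

a_0 = 7: 7/1  (≤ bound)
a_1 = 14: 99/14  (≤ bound)
a_2 = 14: 1393/197  (≤ bound)
a_3 = 14: 19601/2772  (≤ bound)
a_4 = 14: 275807/39005  (≤ bound)
a_5 = 14: 3880899/548842  (≤ bound)
a_6 = 14: 54608393/7722793  (> 1603532, stop)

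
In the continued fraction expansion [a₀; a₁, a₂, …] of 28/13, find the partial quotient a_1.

28 = 2·13 + 2, so a_0 = 2
13 = 6·2 + 1, so a_1 = 6

6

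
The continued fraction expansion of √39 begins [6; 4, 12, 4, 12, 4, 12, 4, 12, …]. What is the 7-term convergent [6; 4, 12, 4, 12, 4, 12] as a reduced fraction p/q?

764394/122401

Start with 12.
4 + 1/(12/1) = 4 + 1/12 = 49/12
12 + 1/(49/12) = 12 + 12/49 = 600/49
4 + 1/(600/49) = 4 + 49/600 = 2449/600
12 + 1/(2449/600) = 12 + 600/2449 = 29988/2449
4 + 1/(29988/2449) = 4 + 2449/29988 = 122401/29988
6 + 1/(122401/29988) = 6 + 29988/122401 = 764394/122401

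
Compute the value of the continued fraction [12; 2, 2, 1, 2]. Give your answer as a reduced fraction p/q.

236/19

Work from the innermost term outward:
Start with 2.
1 + 1/(2/1) = 1 + 1/2 = 3/2
2 + 1/(3/2) = 2 + 2/3 = 8/3
2 + 1/(8/3) = 2 + 3/8 = 19/8
12 + 1/(19/8) = 12 + 8/19 = 236/19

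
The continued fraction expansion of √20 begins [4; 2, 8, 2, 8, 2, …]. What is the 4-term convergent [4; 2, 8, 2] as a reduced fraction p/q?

161/36

Start with 2.
8 + 1/(2/1) = 8 + 1/2 = 17/2
2 + 1/(17/2) = 2 + 2/17 = 36/17
4 + 1/(36/17) = 4 + 17/36 = 161/36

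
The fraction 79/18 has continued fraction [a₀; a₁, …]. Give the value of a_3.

1

Run the Euclidean algorithm, recording each quotient:
79 = 4·18 + 7, so a_0 = 4
18 = 2·7 + 4, so a_1 = 2
7 = 1·4 + 3, so a_2 = 1
4 = 1·3 + 1, so a_3 = 1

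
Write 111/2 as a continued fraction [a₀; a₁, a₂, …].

⌊111/2⌋ = 55, remainder 1
⌊2/1⌋ = 2, remainder 0

[55; 2]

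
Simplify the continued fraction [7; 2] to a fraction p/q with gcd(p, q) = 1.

Collapse the nested fraction from the inside out:
Start with 2.
7 + 1/(2/1) = 7 + 1/2 = 15/2

15/2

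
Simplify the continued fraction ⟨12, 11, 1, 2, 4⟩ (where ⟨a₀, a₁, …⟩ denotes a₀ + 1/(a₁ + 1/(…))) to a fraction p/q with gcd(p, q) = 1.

Start with 4.
2 + 1/(4/1) = 2 + 1/4 = 9/4
1 + 1/(9/4) = 1 + 4/9 = 13/9
11 + 1/(13/9) = 11 + 9/13 = 152/13
12 + 1/(152/13) = 12 + 13/152 = 1837/152

1837/152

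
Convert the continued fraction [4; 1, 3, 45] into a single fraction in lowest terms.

860/181

Compute successive convergents:
a_0 = 4: 4/1
a_1 = 1: 5/1
a_2 = 3: 19/4
a_3 = 45: 860/181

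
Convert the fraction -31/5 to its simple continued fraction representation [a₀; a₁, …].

[-7; 1, 4]

Repeatedly divide and take the remainder:
-31 = -7·5 + 4, so a_0 = -7
5 = 1·4 + 1, so a_1 = 1
4 = 4·1 + 0, so a_2 = 4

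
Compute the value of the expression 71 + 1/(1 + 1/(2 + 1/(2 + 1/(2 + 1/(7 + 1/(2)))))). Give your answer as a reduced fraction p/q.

19289/269

Build up convergents one term at a time:
a_0 = 71: 71/1
a_1 = 1: 72/1
a_2 = 2: 215/3
a_3 = 2: 502/7
a_4 = 2: 1219/17
a_5 = 7: 9035/126
a_6 = 2: 19289/269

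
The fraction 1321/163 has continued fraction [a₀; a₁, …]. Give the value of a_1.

⌊1321/163⌋ = 8, remainder 17
⌊163/17⌋ = 9, remainder 10

9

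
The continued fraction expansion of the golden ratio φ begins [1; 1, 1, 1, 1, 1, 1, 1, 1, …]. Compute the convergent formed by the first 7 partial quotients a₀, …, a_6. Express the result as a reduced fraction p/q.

21/13

a_0 = 1: 1/1
a_1 = 1: 2/1
a_2 = 1: 3/2
a_3 = 1: 5/3
a_4 = 1: 8/5
a_5 = 1: 13/8
a_6 = 1: 21/13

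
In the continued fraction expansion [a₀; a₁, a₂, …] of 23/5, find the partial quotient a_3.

2

⌊23/5⌋ = 4, remainder 3
⌊5/3⌋ = 1, remainder 2
⌊3/2⌋ = 1, remainder 1
⌊2/1⌋ = 2, remainder 0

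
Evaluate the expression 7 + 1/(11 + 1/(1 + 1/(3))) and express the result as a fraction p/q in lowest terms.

333/47

Start with 3.
1 + 1/(3/1) = 1 + 1/3 = 4/3
11 + 1/(4/3) = 11 + 3/4 = 47/4
7 + 1/(47/4) = 7 + 4/47 = 333/47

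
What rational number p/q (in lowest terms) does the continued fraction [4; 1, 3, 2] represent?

43/9

Start with 2.
3 + 1/(2/1) = 3 + 1/2 = 7/2
1 + 1/(7/2) = 1 + 2/7 = 9/7
4 + 1/(9/7) = 4 + 7/9 = 43/9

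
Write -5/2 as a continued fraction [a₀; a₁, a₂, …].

[-3; 2]

-5 ÷ 2 → quotient -3, remainder 1
2 ÷ 1 → quotient 2, remainder 0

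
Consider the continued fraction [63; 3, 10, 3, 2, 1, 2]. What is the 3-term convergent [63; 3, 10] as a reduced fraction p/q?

a_0 = 63: 63/1
a_1 = 3: 190/3
a_2 = 10: 1963/31

1963/31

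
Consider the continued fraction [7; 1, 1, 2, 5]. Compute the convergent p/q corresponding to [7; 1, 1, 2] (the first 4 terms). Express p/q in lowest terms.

38/5

a_0 = 7: 7/1
a_1 = 1: 8/1
a_2 = 1: 15/2
a_3 = 2: 38/5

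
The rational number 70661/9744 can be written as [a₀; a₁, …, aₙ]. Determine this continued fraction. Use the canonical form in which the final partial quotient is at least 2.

Run the Euclidean algorithm, recording each quotient:
⌊70661/9744⌋ = 7, remainder 2453
⌊9744/2453⌋ = 3, remainder 2385
⌊2453/2385⌋ = 1, remainder 68
⌊2385/68⌋ = 35, remainder 5
⌊68/5⌋ = 13, remainder 3
⌊5/3⌋ = 1, remainder 2
⌊3/2⌋ = 1, remainder 1
⌊2/1⌋ = 2, remainder 0

[7; 3, 1, 35, 13, 1, 1, 2]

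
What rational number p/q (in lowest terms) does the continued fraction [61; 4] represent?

a_0 = 61: 61/1
a_1 = 4: 245/4

245/4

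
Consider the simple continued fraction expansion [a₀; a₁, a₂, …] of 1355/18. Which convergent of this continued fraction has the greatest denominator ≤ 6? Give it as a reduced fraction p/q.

301/4

a_0 = 75: 75/1  (≤ bound)
a_1 = 3: 226/3  (≤ bound)
a_2 = 1: 301/4  (≤ bound)
a_3 = 1: 527/7  (> 6, stop)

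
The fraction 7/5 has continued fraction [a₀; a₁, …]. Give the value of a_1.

2

Apply division with remainder until the remainder is 0:
⌊7/5⌋ = 1, remainder 2
⌊5/2⌋ = 2, remainder 1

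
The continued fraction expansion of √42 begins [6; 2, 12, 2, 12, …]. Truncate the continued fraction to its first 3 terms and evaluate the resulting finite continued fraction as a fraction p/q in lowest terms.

162/25

Use the convergent recurrence hₖ = aₖ·hₖ₋₁ + hₖ₋₂ (and likewise for the denominators kₖ):
a_0 = 6: 6/1
a_1 = 2: 13/2
a_2 = 12: 162/25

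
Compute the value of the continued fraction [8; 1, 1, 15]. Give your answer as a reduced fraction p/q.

264/31

a_0 = 8: 8/1
a_1 = 1: 9/1
a_2 = 1: 17/2
a_3 = 15: 264/31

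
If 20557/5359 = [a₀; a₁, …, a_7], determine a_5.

Repeatedly divide and take the remainder:
20557 = 3·5359 + 4480, so a_0 = 3
5359 = 1·4480 + 879, so a_1 = 1
4480 = 5·879 + 85, so a_2 = 5
879 = 10·85 + 29, so a_3 = 10
85 = 2·29 + 27, so a_4 = 2
29 = 1·27 + 2, so a_5 = 1

1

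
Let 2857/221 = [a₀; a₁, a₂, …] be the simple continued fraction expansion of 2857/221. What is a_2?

⌊2857/221⌋ = 12, remainder 205
⌊221/205⌋ = 1, remainder 16
⌊205/16⌋ = 12, remainder 13

12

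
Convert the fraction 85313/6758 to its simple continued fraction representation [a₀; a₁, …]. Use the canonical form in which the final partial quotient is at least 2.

85313 ÷ 6758 → quotient 12, remainder 4217
6758 ÷ 4217 → quotient 1, remainder 2541
4217 ÷ 2541 → quotient 1, remainder 1676
2541 ÷ 1676 → quotient 1, remainder 865
1676 ÷ 865 → quotient 1, remainder 811
865 ÷ 811 → quotient 1, remainder 54
811 ÷ 54 → quotient 15, remainder 1
54 ÷ 1 → quotient 54, remainder 0

[12; 1, 1, 1, 1, 1, 15, 54]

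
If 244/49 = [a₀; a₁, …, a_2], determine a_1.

Run the Euclidean algorithm, recording each quotient:
244 = 4·49 + 48, so a_0 = 4
49 = 1·48 + 1, so a_1 = 1

1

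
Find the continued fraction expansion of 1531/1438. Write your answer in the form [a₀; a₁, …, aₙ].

[1; 15, 2, 6, 7]

Apply division with remainder until the remainder is 0:
1531 = 1·1438 + 93, so a_0 = 1
1438 = 15·93 + 43, so a_1 = 15
93 = 2·43 + 7, so a_2 = 2
43 = 6·7 + 1, so a_3 = 6
7 = 7·1 + 0, so a_4 = 7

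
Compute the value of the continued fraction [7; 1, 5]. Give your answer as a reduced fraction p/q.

47/6

Compute successive convergents:
a_0 = 7: 7/1
a_1 = 1: 8/1
a_2 = 5: 47/6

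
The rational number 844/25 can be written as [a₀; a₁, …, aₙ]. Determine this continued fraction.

844 = 33·25 + 19, so a_0 = 33
25 = 1·19 + 6, so a_1 = 1
19 = 3·6 + 1, so a_2 = 3
6 = 6·1 + 0, so a_3 = 6

[33; 1, 3, 6]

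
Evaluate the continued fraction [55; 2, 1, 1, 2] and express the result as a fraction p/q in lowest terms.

720/13

Use the convergent recurrence hₖ = aₖ·hₖ₋₁ + hₖ₋₂ (and likewise for the denominators kₖ):
a_0 = 55: 55/1
a_1 = 2: 111/2
a_2 = 1: 166/3
a_3 = 1: 277/5
a_4 = 2: 720/13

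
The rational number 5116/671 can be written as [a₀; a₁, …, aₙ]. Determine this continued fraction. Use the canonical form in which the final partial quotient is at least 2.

[7; 1, 1, 1, 1, 1, 27, 3]

5116 = 7·671 + 419, so a_0 = 7
671 = 1·419 + 252, so a_1 = 1
419 = 1·252 + 167, so a_2 = 1
252 = 1·167 + 85, so a_3 = 1
167 = 1·85 + 82, so a_4 = 1
85 = 1·82 + 3, so a_5 = 1
82 = 27·3 + 1, so a_6 = 27
3 = 3·1 + 0, so a_7 = 3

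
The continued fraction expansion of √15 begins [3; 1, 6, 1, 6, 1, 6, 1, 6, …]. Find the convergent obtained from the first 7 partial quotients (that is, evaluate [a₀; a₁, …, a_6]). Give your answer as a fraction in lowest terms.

Collapse the nested fraction from the inside out:
Start with 6.
1 + 1/(6/1) = 1 + 1/6 = 7/6
6 + 1/(7/6) = 6 + 6/7 = 48/7
1 + 1/(48/7) = 1 + 7/48 = 55/48
6 + 1/(55/48) = 6 + 48/55 = 378/55
1 + 1/(378/55) = 1 + 55/378 = 433/378
3 + 1/(433/378) = 3 + 378/433 = 1677/433

1677/433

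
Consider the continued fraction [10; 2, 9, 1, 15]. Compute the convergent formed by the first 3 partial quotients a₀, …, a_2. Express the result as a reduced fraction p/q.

Start with 9.
2 + 1/(9/1) = 2 + 1/9 = 19/9
10 + 1/(19/9) = 10 + 9/19 = 199/19

199/19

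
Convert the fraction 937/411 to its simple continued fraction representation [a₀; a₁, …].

⌊937/411⌋ = 2, remainder 115
⌊411/115⌋ = 3, remainder 66
⌊115/66⌋ = 1, remainder 49
⌊66/49⌋ = 1, remainder 17
⌊49/17⌋ = 2, remainder 15
⌊17/15⌋ = 1, remainder 2
⌊15/2⌋ = 7, remainder 1
⌊2/1⌋ = 2, remainder 0

[2; 3, 1, 1, 2, 1, 7, 2]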